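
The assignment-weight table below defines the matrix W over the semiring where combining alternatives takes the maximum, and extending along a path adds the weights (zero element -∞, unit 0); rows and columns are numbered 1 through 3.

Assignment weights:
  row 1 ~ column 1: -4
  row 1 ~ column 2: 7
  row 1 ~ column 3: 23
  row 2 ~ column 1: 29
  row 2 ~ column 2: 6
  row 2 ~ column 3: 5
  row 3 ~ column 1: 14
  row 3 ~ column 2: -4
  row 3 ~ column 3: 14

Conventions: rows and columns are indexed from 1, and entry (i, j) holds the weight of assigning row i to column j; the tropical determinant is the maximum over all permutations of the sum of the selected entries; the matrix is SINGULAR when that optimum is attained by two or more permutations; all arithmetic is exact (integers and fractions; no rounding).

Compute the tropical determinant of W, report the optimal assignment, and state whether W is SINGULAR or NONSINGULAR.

σ = (1, 2, 3): (-4) + 6 + 14 = 16
σ = (1, 3, 2): (-4) + 5 + (-4) = -3
σ = (2, 1, 3): 7 + 29 + 14 = 50
σ = (2, 3, 1): 7 + 5 + 14 = 26
σ = (3, 1, 2): 23 + 29 + (-4) = 48
σ = (3, 2, 1): 23 + 6 + 14 = 43
Optimal value attained by: σ = (2, 1, 3).
Answer: det⊕(W) = 50; verdict: NONSINGULAR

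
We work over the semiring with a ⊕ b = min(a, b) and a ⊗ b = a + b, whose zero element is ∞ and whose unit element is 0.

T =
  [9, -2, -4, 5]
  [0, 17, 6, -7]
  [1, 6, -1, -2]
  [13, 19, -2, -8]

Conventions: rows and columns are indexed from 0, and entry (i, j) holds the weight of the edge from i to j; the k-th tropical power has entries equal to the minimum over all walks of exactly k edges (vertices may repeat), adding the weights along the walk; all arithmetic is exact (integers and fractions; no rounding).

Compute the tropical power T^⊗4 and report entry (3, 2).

T^⊗2:
  [-3, 2, -5, -9]
  [6, -2, -9, -15]
  [0, -1, -4, -10]
  [-1, 4, -10, -16]
T^⊗3:
  [-4, -5, -11, -17]
  [-8, -3, -17, -23]
  [-3, -2, -12, -18]
  [-9, -4, -18, -24]
T^⊗4:
  [-10, -6, -19, -25]
  [-16, -11, -25, -31]
  [-11, -6, -20, -26]
  [-17, -12, -26, -32]
Key observation: the optimum is the walk 3->3->3->3->2, with weight (-8) + (-8) + (-8) + (-2) = -26.
Optimal value attained by: walk 3->3->3->3->2.
Answer: (T^⊗4)[3][2] = -26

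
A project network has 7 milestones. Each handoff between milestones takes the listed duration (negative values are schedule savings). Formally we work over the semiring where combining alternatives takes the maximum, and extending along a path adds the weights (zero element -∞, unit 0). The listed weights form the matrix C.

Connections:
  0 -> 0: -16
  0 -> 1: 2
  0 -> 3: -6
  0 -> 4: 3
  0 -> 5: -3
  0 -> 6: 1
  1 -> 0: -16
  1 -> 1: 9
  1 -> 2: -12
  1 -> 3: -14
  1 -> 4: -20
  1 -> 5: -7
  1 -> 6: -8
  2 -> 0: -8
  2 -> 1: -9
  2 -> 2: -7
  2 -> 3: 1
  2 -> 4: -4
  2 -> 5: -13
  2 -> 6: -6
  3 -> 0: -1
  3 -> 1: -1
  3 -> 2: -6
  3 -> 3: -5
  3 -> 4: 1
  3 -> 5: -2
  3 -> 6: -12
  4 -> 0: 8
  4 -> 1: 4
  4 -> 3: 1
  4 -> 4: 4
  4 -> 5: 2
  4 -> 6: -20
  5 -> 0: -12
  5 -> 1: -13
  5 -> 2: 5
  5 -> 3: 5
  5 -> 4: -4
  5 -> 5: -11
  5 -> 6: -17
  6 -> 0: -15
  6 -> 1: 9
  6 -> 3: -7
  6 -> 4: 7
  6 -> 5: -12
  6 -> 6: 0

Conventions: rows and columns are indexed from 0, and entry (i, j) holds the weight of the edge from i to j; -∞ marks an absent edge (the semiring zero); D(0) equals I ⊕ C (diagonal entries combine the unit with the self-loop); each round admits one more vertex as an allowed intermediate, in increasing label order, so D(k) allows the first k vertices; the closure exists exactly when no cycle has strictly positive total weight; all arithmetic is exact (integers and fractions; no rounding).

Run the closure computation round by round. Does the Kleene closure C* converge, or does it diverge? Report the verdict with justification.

Detection: at round 0, diagonal entry (1, 1) turns strictly positive.
Key observation: the cycle 1->1 has total weight 9, which is strictly positive.
Answer: DIVERGES — positive cycle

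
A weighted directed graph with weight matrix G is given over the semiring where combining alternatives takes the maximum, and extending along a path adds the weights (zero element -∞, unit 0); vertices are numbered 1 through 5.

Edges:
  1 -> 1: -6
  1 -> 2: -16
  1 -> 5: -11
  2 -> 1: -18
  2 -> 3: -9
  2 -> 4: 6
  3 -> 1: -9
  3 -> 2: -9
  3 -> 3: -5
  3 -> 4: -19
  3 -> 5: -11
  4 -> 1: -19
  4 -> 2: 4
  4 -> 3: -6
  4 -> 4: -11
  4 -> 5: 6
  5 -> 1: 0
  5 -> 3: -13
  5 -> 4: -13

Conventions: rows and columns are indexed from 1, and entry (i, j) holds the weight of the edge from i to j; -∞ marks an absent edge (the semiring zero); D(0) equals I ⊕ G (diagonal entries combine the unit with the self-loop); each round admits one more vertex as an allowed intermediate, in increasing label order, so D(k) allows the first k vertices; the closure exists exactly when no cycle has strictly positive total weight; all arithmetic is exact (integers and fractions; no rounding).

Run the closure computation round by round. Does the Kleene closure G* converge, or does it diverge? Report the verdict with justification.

D(0):
  [0, -16, -∞, -∞, -11]
  [-18, 0, -9, 6, -∞]
  [-9, -9, 0, -19, -11]
  [-19, 4, -6, 0, 6]
  [0, -∞, -13, -13, 0]
D(1):
  [0, -16, -∞, -∞, -11]
  [-18, 0, -9, 6, -29]
  [-9, -9, 0, -19, -11]
  [-19, 4, -6, 0, 6]
  [0, -16, -13, -13, 0]
Detection: at round 2, diagonal entry (4, 4) turns strictly positive.
Key observation: the cycle 4->2->4 has total weight 4 + 6, which is strictly positive.
Answer: DIVERGES — positive cycle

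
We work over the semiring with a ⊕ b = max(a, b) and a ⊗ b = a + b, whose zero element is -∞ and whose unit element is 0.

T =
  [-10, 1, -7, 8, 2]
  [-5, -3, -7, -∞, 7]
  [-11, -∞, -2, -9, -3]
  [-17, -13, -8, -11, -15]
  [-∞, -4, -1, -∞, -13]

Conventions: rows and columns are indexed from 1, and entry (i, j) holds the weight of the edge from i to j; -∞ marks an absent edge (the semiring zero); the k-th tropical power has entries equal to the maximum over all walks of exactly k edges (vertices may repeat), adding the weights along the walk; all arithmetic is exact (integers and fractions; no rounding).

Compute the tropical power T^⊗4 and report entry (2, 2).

T^⊗2:
  [-4, -2, 1, -2, 8]
  [-8, 3, 6, 3, 4]
  [-13, -7, -4, -3, -5]
  [-18, -16, -10, -9, -6]
  [-9, -7, -3, -10, 3]
T^⊗3:
  [-7, 4, 7, 4, 5]
  [-2, 0, 4, 0, 10]
  [-12, -9, -6, -5, 0]
  [-21, -10, -7, -10, -9]
  [-12, -1, 2, -1, 0]
T^⊗4:
  [-1, 1, 5, 1, 11]
  [-5, 6, 9, 6, 7]
  [-14, -4, -1, -4, -2]
  [-15, -13, -9, -13, -3]
  [-6, -4, 0, -4, 6]
Key observation: the optimum is the walk 2->5->2->5->2, with weight 7 + (-4) + 7 + (-4) = 6.
Optimal value attained by: walk 2->5->2->5->2.
Answer: (T^⊗4)[2][2] = 6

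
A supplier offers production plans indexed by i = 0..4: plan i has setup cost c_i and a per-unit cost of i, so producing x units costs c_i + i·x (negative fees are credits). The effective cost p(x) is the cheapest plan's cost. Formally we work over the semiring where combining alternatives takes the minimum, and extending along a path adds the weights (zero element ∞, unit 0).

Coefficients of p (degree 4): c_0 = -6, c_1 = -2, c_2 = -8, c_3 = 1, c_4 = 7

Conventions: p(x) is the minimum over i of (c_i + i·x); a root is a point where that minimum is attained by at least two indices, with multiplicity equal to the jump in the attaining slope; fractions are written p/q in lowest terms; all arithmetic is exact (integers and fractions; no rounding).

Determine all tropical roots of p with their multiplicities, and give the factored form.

hull edge (i=0, c=-6) to (i=2, c=-8): slope -1, span 2
hull edge (i=2, c=-8) to (i=4, c=7): slope 15/2, span 2
Factored form: p(x) = 7 ⊗ (x ⊕ (-15/2)) ⊗ (x ⊕ (-15/2)) ⊗ (x ⊕ 1) ⊗ (x ⊕ 1)
Answer: roots = -15/2 (mult 2), 1 (mult 2)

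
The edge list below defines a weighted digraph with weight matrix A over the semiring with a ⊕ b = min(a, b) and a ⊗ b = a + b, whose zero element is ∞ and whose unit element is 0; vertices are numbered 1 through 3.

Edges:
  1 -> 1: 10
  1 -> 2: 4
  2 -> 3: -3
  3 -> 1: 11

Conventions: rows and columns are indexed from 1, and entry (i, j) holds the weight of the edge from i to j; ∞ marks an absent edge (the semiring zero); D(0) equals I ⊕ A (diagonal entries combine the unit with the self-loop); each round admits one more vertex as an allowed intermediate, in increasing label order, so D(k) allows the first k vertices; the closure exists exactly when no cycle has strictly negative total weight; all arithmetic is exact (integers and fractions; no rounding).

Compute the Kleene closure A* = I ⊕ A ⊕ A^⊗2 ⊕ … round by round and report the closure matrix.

D(0):
  [0, 4, ∞]
  [∞, 0, -3]
  [11, ∞, 0]
D(1):
  [0, 4, ∞]
  [∞, 0, -3]
  [11, 15, 0]
D(2):
  [0, 4, 1]
  [∞, 0, -3]
  [11, 15, 0]
D(3):
  [0, 4, 1]
  [8, 0, -3]
  [11, 15, 0]
Answer: A* = [[0, 4, 1], [8, 0, -3], [11, 15, 0]]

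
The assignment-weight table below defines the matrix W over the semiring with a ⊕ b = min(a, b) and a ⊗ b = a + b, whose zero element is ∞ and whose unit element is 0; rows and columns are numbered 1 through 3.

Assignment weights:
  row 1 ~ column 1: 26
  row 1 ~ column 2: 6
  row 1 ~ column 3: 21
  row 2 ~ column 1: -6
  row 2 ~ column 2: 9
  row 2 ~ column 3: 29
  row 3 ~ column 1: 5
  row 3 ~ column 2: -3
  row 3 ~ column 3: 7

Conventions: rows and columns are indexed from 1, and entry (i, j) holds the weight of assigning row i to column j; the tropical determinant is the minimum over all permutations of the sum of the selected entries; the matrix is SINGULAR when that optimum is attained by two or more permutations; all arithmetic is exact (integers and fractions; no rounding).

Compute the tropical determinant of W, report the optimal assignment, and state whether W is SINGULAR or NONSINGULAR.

σ = (1, 2, 3): 26 + 9 + 7 = 42
σ = (1, 3, 2): 26 + 29 + (-3) = 52
σ = (2, 1, 3): 6 + (-6) + 7 = 7
σ = (2, 3, 1): 6 + 29 + 5 = 40
σ = (3, 1, 2): 21 + (-6) + (-3) = 12
σ = (3, 2, 1): 21 + 9 + 5 = 35
Optimal value attained by: σ = (2, 1, 3).
Answer: det⊕(W) = 7; verdict: NONSINGULAR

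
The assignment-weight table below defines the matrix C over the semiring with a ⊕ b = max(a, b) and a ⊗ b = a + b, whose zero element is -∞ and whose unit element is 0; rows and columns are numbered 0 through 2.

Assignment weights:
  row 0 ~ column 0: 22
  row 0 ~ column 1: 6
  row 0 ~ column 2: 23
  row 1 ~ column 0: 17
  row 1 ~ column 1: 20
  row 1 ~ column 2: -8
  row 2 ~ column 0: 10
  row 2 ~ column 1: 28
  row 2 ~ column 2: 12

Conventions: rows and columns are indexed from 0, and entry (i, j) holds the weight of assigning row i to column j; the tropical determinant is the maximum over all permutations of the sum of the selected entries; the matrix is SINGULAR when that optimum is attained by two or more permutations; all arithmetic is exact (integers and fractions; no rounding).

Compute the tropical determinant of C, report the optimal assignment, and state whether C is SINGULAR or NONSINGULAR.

σ = (0, 1, 2): 22 + 20 + 12 = 54
σ = (0, 2, 1): 22 + (-8) + 28 = 42
σ = (1, 0, 2): 6 + 17 + 12 = 35
σ = (1, 2, 0): 6 + (-8) + 10 = 8
σ = (2, 0, 1): 23 + 17 + 28 = 68
σ = (2, 1, 0): 23 + 20 + 10 = 53
Optimal value attained by: σ = (2, 0, 1).
Answer: det⊕(C) = 68; verdict: NONSINGULAR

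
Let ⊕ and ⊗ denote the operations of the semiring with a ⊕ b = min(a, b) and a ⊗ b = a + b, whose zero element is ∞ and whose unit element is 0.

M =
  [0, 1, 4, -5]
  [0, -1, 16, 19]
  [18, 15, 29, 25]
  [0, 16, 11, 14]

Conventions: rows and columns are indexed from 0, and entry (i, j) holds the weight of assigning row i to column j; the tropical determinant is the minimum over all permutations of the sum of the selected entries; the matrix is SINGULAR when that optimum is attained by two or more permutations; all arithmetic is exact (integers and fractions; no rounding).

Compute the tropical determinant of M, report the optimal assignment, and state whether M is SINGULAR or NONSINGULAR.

σ = (0, 1, 2, 3): 0 + (-1) + 29 + 14 = 42
σ = (0, 1, 3, 2): 0 + (-1) + 25 + 11 = 35
σ = (0, 2, 1, 3): 0 + 16 + 15 + 14 = 45
σ = (0, 2, 3, 1): 0 + 16 + 25 + 16 = 57
σ = (0, 3, 1, 2): 0 + 19 + 15 + 11 = 45
σ = (0, 3, 2, 1): 0 + 19 + 29 + 16 = 64
σ = (1, 0, 2, 3): 1 + 0 + 29 + 14 = 44
σ = (1, 0, 3, 2): 1 + 0 + 25 + 11 = 37
σ = (1, 2, 0, 3): 1 + 16 + 18 + 14 = 49
σ = (1, 2, 3, 0): 1 + 16 + 25 + 0 = 42
σ = (1, 3, 0, 2): 1 + 19 + 18 + 11 = 49
σ = (1, 3, 2, 0): 1 + 19 + 29 + 0 = 49
σ = (2, 0, 1, 3): 4 + 0 + 15 + 14 = 33
σ = (2, 0, 3, 1): 4 + 0 + 25 + 16 = 45
σ = (2, 1, 0, 3): 4 + (-1) + 18 + 14 = 35
σ = (2, 1, 3, 0): 4 + (-1) + 25 + 0 = 28
σ = (2, 3, 0, 1): 4 + 19 + 18 + 16 = 57
σ = (2, 3, 1, 0): 4 + 19 + 15 + 0 = 38
σ = (3, 0, 1, 2): (-5) + 0 + 15 + 11 = 21
σ = (3, 0, 2, 1): (-5) + 0 + 29 + 16 = 40
σ = (3, 1, 0, 2): (-5) + (-1) + 18 + 11 = 23
σ = (3, 1, 2, 0): (-5) + (-1) + 29 + 0 = 23
σ = (3, 2, 0, 1): (-5) + 16 + 18 + 16 = 45
σ = (3, 2, 1, 0): (-5) + 16 + 15 + 0 = 26
Optimal value attained by: σ = (3, 0, 1, 2).
Answer: det⊕(M) = 21; verdict: NONSINGULAR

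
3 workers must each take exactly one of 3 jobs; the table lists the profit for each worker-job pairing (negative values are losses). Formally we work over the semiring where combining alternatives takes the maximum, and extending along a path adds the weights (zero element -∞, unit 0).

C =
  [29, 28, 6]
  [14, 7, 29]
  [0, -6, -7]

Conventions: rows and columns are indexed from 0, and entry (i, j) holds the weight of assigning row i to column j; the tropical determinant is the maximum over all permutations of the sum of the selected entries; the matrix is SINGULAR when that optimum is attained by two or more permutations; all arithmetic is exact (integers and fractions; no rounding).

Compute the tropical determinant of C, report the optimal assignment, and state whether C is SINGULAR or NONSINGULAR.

σ = (0, 1, 2): 29 + 7 + (-7) = 29
σ = (0, 2, 1): 29 + 29 + (-6) = 52
σ = (1, 0, 2): 28 + 14 + (-7) = 35
σ = (1, 2, 0): 28 + 29 + 0 = 57
σ = (2, 0, 1): 6 + 14 + (-6) = 14
σ = (2, 1, 0): 6 + 7 + 0 = 13
Optimal value attained by: σ = (1, 2, 0).
Answer: det⊕(C) = 57; verdict: NONSINGULAR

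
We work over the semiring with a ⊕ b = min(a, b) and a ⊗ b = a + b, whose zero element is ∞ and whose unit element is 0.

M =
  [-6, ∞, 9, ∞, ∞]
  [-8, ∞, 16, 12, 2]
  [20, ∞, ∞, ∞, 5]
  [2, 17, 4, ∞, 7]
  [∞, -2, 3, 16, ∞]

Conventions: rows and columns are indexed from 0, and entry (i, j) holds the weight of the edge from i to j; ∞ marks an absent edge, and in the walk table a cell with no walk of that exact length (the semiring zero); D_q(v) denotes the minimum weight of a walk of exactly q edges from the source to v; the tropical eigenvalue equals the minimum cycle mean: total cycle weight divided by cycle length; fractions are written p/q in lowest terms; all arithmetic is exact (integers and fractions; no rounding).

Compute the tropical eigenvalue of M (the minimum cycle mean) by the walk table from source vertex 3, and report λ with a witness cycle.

q=0: [∞, ∞, ∞, 0, ∞]
q=1: [2, 17, 4, ∞, 7]
q=2: [-4, 5, 10, 23, 9]
q=3: [-10, 7, 5, 17, 7]
q=4: [-16, 5, -1, 19, 9]
q=5: [-22, 7, -7, 17, 4]
Optimal cycle mean attained by: cycle 0->0, total (-6), length 1.
Answer: λ = -6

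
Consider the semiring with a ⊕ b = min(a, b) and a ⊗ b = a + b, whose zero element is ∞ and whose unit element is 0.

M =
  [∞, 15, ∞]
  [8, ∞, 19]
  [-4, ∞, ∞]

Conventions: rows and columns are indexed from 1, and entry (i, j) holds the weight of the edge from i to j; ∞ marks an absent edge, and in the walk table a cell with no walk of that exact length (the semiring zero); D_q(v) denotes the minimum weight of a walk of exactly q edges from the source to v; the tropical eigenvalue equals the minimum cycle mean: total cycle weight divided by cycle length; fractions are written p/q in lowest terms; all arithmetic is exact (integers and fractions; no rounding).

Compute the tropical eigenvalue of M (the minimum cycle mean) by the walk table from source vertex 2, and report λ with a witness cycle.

q=0: [∞, 0, ∞]
q=1: [8, ∞, 19]
q=2: [15, 23, ∞]
q=3: [31, 30, 42]
Optimal cycle mean attained by: cycle 1->2->3->1, total 15 + 19 + (-4), length 3.
Answer: λ = 10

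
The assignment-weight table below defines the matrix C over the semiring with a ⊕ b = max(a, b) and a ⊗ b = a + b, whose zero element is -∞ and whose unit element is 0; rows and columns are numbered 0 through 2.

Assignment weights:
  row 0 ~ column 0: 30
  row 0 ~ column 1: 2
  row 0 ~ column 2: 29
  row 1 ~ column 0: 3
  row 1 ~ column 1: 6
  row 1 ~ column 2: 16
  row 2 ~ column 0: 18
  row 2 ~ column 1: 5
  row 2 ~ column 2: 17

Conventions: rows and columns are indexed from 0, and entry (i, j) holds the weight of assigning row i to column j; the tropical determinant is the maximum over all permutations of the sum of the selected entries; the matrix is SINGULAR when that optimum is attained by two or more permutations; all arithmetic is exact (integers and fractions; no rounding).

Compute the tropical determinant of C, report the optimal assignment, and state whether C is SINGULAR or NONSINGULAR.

σ = (0, 1, 2): 30 + 6 + 17 = 53
σ = (0, 2, 1): 30 + 16 + 5 = 51
σ = (1, 0, 2): 2 + 3 + 17 = 22
σ = (1, 2, 0): 2 + 16 + 18 = 36
σ = (2, 0, 1): 29 + 3 + 5 = 37
σ = (2, 1, 0): 29 + 6 + 18 = 53
Optimal value attained by: σ = (0, 1, 2).
Answer: det⊕(C) = 53; verdict: SINGULAR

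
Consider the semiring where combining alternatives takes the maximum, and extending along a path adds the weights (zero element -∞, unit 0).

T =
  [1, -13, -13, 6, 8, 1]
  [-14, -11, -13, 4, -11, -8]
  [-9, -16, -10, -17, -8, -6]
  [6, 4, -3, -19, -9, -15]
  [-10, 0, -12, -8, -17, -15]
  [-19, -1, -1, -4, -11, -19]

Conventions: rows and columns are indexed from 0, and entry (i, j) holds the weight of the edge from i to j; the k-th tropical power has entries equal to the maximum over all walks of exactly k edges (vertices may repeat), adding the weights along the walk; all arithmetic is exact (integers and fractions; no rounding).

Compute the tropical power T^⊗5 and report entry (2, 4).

T^⊗2:
  [12, 10, 3, 7, 9, 2]
  [10, 8, 1, -7, -5, -11]
  [-8, -7, -7, -3, -1, -8]
  [7, -7, -7, 12, 14, 7]
  [-2, -4, -11, 4, -2, -8]
  [2, 0, -7, 3, -9, -7]
T^⊗3:
  [13, 11, 4, 18, 20, 13]
  [11, -3, -3, 16, 18, 11]
  [3, 1, -6, -2, 0, -7]
  [18, 16, 9, 13, 15, 8]
  [10, 8, 1, 4, 6, -1]
  [9, 7, 0, 8, 10, 3]
T^⊗4:
  [24, 22, 15, 19, 21, 14]
  [22, 20, 13, 17, 19, 12]
  [4, 2, -5, 9, 11, 4]
  [19, 17, 10, 24, 26, 19]
  [11, 8, 1, 16, 18, 11]
  [14, 12, 5, 15, 17, 10]
T^⊗5:
  [25, 23, 16, 30, 32, 25]
  [23, 21, 14, 28, 30, 23]
  [15, 13, 6, 10, 12, 5]
  [30, 28, 21, 25, 27, 20]
  [22, 20, 13, 17, 19, 12]
  [21, 19, 12, 20, 22, 15]
Key observation: the optimum is the walk 2->0->0->3->0->4, with weight (-9) + 1 + 6 + 6 + 8 = 12.
Optimal value attained by: walk 2->0->0->3->0->4.
Answer: (T^⊗5)[2][4] = 12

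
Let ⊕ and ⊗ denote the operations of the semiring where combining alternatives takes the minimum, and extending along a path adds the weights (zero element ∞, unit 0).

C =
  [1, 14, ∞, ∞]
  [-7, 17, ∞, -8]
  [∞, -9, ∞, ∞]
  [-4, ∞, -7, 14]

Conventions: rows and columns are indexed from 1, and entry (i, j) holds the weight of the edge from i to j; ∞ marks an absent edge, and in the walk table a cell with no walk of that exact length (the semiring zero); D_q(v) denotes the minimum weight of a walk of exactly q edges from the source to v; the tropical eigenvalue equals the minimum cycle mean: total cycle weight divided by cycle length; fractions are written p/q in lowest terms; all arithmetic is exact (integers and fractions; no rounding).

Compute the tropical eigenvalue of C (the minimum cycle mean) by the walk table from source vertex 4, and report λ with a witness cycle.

q=0: [∞, ∞, ∞, 0]
q=1: [-4, ∞, -7, 14]
q=2: [-3, -16, 7, 28]
q=3: [-23, -2, 21, -24]
q=4: [-28, -9, -31, -10]
Optimal cycle mean attained by: cycle 2->4->3->2, total (-8) + (-7) + (-9), length 3.
Answer: λ = -8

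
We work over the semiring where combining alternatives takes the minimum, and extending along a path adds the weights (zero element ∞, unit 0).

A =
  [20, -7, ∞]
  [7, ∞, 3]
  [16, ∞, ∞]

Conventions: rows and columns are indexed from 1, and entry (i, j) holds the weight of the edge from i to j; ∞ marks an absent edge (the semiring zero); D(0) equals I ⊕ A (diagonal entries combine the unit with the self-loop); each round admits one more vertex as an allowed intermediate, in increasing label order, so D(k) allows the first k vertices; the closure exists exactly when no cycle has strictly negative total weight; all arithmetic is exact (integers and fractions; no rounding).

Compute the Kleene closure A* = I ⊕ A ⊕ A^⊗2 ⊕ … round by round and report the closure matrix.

D(0):
  [0, -7, ∞]
  [7, 0, 3]
  [16, ∞, 0]
D(1):
  [0, -7, ∞]
  [7, 0, 3]
  [16, 9, 0]
D(2):
  [0, -7, -4]
  [7, 0, 3]
  [16, 9, 0]
D(3):
  [0, -7, -4]
  [7, 0, 3]
  [16, 9, 0]
Answer: A* = [[0, -7, -4], [7, 0, 3], [16, 9, 0]]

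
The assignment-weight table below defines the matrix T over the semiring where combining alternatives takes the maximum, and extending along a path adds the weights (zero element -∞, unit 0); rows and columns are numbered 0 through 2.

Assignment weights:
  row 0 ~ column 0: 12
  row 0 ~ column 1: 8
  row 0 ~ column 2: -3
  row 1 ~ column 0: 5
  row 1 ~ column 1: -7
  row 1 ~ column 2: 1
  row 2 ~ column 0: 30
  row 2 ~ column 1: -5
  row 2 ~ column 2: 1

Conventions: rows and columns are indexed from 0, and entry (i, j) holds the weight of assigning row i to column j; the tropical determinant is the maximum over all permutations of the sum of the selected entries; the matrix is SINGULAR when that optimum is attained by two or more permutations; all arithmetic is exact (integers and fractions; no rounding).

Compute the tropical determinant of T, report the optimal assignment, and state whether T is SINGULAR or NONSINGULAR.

σ = (0, 1, 2): 12 + (-7) + 1 = 6
σ = (0, 2, 1): 12 + 1 + (-5) = 8
σ = (1, 0, 2): 8 + 5 + 1 = 14
σ = (1, 2, 0): 8 + 1 + 30 = 39
σ = (2, 0, 1): (-3) + 5 + (-5) = -3
σ = (2, 1, 0): (-3) + (-7) + 30 = 20
Optimal value attained by: σ = (1, 2, 0).
Answer: det⊕(T) = 39; verdict: NONSINGULAR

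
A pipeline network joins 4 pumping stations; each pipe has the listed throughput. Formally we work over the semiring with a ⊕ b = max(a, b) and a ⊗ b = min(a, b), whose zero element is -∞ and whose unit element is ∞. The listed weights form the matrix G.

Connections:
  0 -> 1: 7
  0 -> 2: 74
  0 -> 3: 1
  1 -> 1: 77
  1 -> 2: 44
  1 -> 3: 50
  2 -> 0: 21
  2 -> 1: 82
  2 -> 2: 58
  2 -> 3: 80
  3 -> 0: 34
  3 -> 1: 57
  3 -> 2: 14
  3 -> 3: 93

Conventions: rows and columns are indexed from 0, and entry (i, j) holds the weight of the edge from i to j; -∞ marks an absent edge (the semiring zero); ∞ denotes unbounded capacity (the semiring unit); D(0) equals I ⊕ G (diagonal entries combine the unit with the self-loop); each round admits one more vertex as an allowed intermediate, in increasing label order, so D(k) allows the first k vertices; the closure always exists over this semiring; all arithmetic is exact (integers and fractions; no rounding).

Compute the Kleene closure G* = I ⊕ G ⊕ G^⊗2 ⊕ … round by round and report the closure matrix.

D(0):
  [∞, 7, 74, 1]
  [-∞, ∞, 44, 50]
  [21, 82, ∞, 80]
  [34, 57, 14, ∞]
D(1):
  [∞, 7, 74, 1]
  [-∞, ∞, 44, 50]
  [21, 82, ∞, 80]
  [34, 57, 34, ∞]
D(2):
  [∞, 7, 74, 7]
  [-∞, ∞, 44, 50]
  [21, 82, ∞, 80]
  [34, 57, 44, ∞]
D(3):
  [∞, 74, 74, 74]
  [21, ∞, 44, 50]
  [21, 82, ∞, 80]
  [34, 57, 44, ∞]
D(4):
  [∞, 74, 74, 74]
  [34, ∞, 44, 50]
  [34, 82, ∞, 80]
  [34, 57, 44, ∞]
Answer: G* = [[∞, 74, 74, 74], [34, ∞, 44, 50], [34, 82, ∞, 80], [34, 57, 44, ∞]]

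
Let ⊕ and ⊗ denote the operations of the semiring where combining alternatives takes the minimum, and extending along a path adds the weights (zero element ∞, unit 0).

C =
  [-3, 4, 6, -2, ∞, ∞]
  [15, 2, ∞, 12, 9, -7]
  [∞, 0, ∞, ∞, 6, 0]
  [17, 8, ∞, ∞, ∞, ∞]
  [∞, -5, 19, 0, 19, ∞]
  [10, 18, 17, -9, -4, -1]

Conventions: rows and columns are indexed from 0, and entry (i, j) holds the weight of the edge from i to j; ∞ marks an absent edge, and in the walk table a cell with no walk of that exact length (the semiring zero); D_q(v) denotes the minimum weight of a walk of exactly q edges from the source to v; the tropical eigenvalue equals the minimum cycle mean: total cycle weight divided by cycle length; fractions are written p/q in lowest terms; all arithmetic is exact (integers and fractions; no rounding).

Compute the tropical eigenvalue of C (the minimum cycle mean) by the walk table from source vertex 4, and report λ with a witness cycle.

q=0: [∞, ∞, ∞, ∞, 0, ∞]
q=1: [∞, -5, 19, 0, 19, ∞]
q=2: [10, -3, 38, 7, 4, -12]
q=3: [-2, -1, 5, -21, -16, -13]
q=4: [-5, -21, 3, -22, -17, -14]
q=5: [-8, -22, 1, -23, -18, -28]
q=6: [-18, -23, -11, -37, -32, -29]
Optimal cycle mean attained by: cycle 1->5->4->1, total (-7) + (-4) + (-5), length 3.
Answer: λ = -16/3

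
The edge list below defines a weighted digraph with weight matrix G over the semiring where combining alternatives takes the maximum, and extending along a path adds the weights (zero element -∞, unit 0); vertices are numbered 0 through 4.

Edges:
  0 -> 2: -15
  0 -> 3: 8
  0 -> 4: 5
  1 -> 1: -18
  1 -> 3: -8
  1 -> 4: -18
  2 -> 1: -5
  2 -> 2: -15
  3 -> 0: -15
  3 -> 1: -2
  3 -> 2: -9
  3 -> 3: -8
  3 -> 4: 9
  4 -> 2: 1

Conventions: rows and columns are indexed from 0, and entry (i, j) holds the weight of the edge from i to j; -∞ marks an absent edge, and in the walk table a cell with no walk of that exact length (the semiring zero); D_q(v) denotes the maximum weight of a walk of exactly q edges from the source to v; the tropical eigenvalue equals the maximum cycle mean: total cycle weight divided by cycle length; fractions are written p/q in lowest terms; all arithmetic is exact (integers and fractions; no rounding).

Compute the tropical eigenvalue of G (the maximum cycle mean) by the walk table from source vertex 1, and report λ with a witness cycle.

q=0: [-∞, 0, -∞, -∞, -∞]
q=1: [-∞, -18, -∞, -8, -18]
q=2: [-23, -10, -17, -16, 1]
q=3: [-31, -18, 2, -15, -7]
q=4: [-30, -3, -6, -23, -6]
q=5: [-38, -11, -5, -11, -14]
Optimal cycle mean attained by: cycle 1->3->4->2->1, total (-8) + 9 + 1 + (-5), length 4.
Answer: λ = -3/4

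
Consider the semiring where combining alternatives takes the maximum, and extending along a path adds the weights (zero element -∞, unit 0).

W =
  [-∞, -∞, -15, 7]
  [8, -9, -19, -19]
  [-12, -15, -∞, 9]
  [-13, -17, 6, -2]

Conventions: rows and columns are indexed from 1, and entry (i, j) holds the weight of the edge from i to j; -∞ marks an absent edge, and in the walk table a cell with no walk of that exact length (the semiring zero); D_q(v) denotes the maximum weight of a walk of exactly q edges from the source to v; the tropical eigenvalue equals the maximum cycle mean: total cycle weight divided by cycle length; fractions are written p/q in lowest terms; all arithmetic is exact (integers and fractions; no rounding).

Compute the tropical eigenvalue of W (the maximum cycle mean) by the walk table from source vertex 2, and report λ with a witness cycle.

q=0: [-∞, 0, -∞, -∞]
q=1: [8, -9, -19, -19]
q=2: [-1, -18, -7, 15]
q=3: [2, -2, 21, 13]
q=4: [9, 6, 19, 30]
Optimal cycle mean attained by: cycle 3->4->3, total 9 + 6, length 2.
Answer: λ = 15/2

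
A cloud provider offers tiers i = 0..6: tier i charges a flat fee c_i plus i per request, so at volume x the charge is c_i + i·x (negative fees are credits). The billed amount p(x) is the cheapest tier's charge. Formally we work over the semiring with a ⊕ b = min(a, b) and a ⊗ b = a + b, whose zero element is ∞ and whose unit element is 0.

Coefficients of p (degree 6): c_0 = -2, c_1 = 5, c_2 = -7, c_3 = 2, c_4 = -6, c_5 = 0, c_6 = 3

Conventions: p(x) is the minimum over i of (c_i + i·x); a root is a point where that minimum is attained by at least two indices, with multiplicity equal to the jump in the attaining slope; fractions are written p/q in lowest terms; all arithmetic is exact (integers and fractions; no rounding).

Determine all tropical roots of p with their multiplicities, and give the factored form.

hull edge (i=0, c=-2) to (i=2, c=-7): slope -5/2, span 2
hull edge (i=2, c=-7) to (i=4, c=-6): slope 1/2, span 2
hull edge (i=4, c=-6) to (i=6, c=3): slope 9/2, span 2
Factored form: p(x) = 3 ⊗ (x ⊕ (-9/2)) ⊗ (x ⊕ (-9/2)) ⊗ (x ⊕ (-1/2)) ⊗ (x ⊕ (-1/2)) ⊗ (x ⊕ 5/2) ⊗ (x ⊕ 5/2)
Answer: roots = -9/2 (mult 2), -1/2 (mult 2), 5/2 (mult 2)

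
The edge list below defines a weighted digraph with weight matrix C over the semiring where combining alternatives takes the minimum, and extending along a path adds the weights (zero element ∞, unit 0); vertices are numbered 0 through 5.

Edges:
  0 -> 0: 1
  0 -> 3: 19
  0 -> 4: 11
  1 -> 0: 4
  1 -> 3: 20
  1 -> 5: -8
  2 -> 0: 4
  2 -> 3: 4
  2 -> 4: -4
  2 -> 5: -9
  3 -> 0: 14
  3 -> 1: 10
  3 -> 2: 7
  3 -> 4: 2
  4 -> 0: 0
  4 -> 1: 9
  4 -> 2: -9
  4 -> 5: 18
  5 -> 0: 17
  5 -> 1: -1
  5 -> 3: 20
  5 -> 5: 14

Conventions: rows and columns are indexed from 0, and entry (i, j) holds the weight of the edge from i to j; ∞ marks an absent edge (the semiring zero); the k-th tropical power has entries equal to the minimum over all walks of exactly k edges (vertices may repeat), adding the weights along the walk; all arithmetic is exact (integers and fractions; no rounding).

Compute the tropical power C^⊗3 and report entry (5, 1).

C^⊗2:
  [2, 20, 2, 20, 12, 29]
  [5, -9, 27, 12, 15, 6]
  [-4, -10, -13, 11, 6, 5]
  [2, 11, -7, 11, 3, -2]
  [-5, 17, ∞, -5, -13, -18]
  [3, 13, 27, 19, 22, -9]
C^⊗3:
  [3, 21, 3, 6, -2, -7]
  [-5, 5, 6, 11, 14, -17]
  [-9, 4, -3, -9, -17, -22]
  [-3, -3, -6, -3, -11, -16]
  [-13, -19, -22, 2, -3, -4]
  [4, -10, 13, 11, 14, 5]
Key observation: the optimum is the walk 5->1->5->1, with weight (-1) + (-8) + (-1) = -10.
Optimal value attained by: walk 5->1->5->1.
Answer: (C^⊗3)[5][1] = -10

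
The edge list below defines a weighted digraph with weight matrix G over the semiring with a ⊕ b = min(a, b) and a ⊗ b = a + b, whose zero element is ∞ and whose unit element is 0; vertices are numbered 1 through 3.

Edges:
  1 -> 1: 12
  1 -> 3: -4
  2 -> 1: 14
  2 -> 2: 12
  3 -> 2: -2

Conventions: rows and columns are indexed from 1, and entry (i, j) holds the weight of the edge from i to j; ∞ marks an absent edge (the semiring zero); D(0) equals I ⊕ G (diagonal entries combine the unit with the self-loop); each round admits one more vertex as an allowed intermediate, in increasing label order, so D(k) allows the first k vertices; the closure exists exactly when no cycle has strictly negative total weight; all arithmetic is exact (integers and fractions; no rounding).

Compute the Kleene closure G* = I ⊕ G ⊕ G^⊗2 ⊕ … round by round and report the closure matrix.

D(0):
  [0, ∞, -4]
  [14, 0, ∞]
  [∞, -2, 0]
D(1):
  [0, ∞, -4]
  [14, 0, 10]
  [∞, -2, 0]
D(2):
  [0, ∞, -4]
  [14, 0, 10]
  [12, -2, 0]
D(3):
  [0, -6, -4]
  [14, 0, 10]
  [12, -2, 0]
Answer: G* = [[0, -6, -4], [14, 0, 10], [12, -2, 0]]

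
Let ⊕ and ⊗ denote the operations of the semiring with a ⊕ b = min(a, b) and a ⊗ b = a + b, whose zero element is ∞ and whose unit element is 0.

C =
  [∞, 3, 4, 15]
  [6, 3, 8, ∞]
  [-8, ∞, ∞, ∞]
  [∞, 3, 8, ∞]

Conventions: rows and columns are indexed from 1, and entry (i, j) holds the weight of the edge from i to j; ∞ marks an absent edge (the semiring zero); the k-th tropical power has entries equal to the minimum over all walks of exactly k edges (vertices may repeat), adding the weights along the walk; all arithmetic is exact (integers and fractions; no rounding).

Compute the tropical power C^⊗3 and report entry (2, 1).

C^⊗2:
  [-4, 6, 11, ∞]
  [0, 6, 10, 21]
  [∞, -5, -4, 7]
  [0, 6, 11, ∞]
C^⊗3:
  [3, -1, 0, 11]
  [2, 3, 4, 15]
  [-12, -2, 3, ∞]
  [3, 3, 4, 15]
Key observation: the optimum is the walk 2->1->3->1, with weight 6 + 4 + (-8) = 2.
Optimal value attained by: walk 2->1->3->1.
Answer: (C^⊗3)[2][1] = 2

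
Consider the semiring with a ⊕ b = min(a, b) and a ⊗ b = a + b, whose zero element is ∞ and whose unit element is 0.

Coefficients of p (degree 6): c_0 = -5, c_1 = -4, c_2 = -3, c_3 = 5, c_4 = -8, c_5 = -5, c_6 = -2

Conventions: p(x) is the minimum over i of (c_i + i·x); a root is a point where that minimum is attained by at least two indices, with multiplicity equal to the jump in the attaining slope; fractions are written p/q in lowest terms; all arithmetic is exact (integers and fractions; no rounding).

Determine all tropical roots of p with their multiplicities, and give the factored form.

hull edge (i=0, c=-5) to (i=4, c=-8): slope -3/4, span 4
hull edge (i=4, c=-8) to (i=6, c=-2): slope 3, span 2
Factored form: p(x) = -2 ⊗ (x ⊕ (-3)) ⊗ (x ⊕ (-3)) ⊗ (x ⊕ 3/4) ⊗ (x ⊕ 3/4) ⊗ (x ⊕ 3/4) ⊗ (x ⊕ 3/4)
Answer: roots = -3 (mult 2), 3/4 (mult 4)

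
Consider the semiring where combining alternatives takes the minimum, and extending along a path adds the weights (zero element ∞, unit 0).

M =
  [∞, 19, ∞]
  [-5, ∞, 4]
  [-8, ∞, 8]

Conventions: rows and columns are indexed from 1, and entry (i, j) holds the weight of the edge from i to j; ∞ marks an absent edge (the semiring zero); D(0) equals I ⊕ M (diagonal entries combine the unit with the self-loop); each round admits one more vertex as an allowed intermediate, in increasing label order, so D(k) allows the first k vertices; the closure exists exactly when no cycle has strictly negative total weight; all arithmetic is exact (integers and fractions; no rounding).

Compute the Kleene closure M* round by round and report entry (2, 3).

D(0):
  [0, 19, ∞]
  [-5, 0, 4]
  [-8, ∞, 0]
D(1):
  [0, 19, ∞]
  [-5, 0, 4]
  [-8, 11, 0]
D(2):
  [0, 19, 23]
  [-5, 0, 4]
  [-8, 11, 0]
D(3):
  [0, 19, 23]
  [-5, 0, 4]
  [-8, 11, 0]
Answer: M*[2][3] = 4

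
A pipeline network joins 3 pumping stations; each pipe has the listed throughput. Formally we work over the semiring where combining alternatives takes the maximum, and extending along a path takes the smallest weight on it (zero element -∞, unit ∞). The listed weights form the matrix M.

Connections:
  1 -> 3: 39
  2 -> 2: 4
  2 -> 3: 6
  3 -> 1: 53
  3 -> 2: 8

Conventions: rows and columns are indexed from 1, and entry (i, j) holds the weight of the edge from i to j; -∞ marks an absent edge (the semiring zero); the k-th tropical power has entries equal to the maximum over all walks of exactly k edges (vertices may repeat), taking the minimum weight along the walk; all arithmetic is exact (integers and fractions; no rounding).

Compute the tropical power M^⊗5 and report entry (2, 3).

M^⊗2:
  [39, 8, -∞]
  [6, 6, 4]
  [-∞, 4, 39]
M^⊗3:
  [-∞, 4, 39]
  [4, 4, 6]
  [39, 8, 4]
M^⊗4:
  [39, 8, 4]
  [6, 6, 4]
  [4, 4, 39]
M^⊗5:
  [4, 4, 39]
  [4, 4, 6]
  [39, 8, 4]
Key observation: the optimum is the walk 2->3->1->3->1->3, with weight 6 min 53 min 39 min 53 min 39 = 6.
Optimal value attained by: walk 2->3->1->3->1->3.
Answer: (M^⊗5)[2][3] = 6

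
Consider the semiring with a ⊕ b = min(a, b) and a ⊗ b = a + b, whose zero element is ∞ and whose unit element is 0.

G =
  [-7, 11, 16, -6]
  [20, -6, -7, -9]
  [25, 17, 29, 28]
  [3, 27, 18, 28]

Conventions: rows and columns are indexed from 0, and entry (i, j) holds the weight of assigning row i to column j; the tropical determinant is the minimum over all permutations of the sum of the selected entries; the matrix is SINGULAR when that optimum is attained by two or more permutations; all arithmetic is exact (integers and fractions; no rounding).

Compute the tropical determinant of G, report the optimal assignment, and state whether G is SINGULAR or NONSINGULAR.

σ = (0, 1, 2, 3): (-7) + (-6) + 29 + 28 = 44
σ = (0, 1, 3, 2): (-7) + (-6) + 28 + 18 = 33
σ = (0, 2, 1, 3): (-7) + (-7) + 17 + 28 = 31
σ = (0, 2, 3, 1): (-7) + (-7) + 28 + 27 = 41
σ = (0, 3, 1, 2): (-7) + (-9) + 17 + 18 = 19
σ = (0, 3, 2, 1): (-7) + (-9) + 29 + 27 = 40
σ = (1, 0, 2, 3): 11 + 20 + 29 + 28 = 88
σ = (1, 0, 3, 2): 11 + 20 + 28 + 18 = 77
σ = (1, 2, 0, 3): 11 + (-7) + 25 + 28 = 57
σ = (1, 2, 3, 0): 11 + (-7) + 28 + 3 = 35
σ = (1, 3, 0, 2): 11 + (-9) + 25 + 18 = 45
σ = (1, 3, 2, 0): 11 + (-9) + 29 + 3 = 34
σ = (2, 0, 1, 3): 16 + 20 + 17 + 28 = 81
σ = (2, 0, 3, 1): 16 + 20 + 28 + 27 = 91
σ = (2, 1, 0, 3): 16 + (-6) + 25 + 28 = 63
σ = (2, 1, 3, 0): 16 + (-6) + 28 + 3 = 41
σ = (2, 3, 0, 1): 16 + (-9) + 25 + 27 = 59
σ = (2, 3, 1, 0): 16 + (-9) + 17 + 3 = 27
σ = (3, 0, 1, 2): (-6) + 20 + 17 + 18 = 49
σ = (3, 0, 2, 1): (-6) + 20 + 29 + 27 = 70
σ = (3, 1, 0, 2): (-6) + (-6) + 25 + 18 = 31
σ = (3, 1, 2, 0): (-6) + (-6) + 29 + 3 = 20
σ = (3, 2, 0, 1): (-6) + (-7) + 25 + 27 = 39
σ = (3, 2, 1, 0): (-6) + (-7) + 17 + 3 = 7
Optimal value attained by: σ = (3, 2, 1, 0).
Answer: det⊕(G) = 7; verdict: NONSINGULAR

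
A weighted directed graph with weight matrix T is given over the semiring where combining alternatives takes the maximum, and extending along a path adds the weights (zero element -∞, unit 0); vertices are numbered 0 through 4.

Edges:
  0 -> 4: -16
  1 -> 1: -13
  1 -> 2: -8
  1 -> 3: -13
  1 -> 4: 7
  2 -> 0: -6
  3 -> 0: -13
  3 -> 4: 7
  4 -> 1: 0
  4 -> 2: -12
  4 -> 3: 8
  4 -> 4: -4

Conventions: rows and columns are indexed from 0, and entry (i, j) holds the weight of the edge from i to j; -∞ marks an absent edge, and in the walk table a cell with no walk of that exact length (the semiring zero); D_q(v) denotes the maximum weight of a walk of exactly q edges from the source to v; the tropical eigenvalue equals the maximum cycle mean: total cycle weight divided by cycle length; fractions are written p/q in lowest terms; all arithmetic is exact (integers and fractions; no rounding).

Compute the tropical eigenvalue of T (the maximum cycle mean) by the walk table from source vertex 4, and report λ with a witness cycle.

q=0: [-∞, -∞, -∞, -∞, 0]
q=1: [-∞, 0, -12, 8, -4]
q=2: [-5, -4, -8, 4, 15]
q=3: [-9, 15, 3, 23, 11]
q=4: [10, 11, 7, 19, 30]
q=5: [6, 30, 18, 38, 26]
Optimal cycle mean attained by: cycle 3->4->3, total 7 + 8, length 2.
Answer: λ = 15/2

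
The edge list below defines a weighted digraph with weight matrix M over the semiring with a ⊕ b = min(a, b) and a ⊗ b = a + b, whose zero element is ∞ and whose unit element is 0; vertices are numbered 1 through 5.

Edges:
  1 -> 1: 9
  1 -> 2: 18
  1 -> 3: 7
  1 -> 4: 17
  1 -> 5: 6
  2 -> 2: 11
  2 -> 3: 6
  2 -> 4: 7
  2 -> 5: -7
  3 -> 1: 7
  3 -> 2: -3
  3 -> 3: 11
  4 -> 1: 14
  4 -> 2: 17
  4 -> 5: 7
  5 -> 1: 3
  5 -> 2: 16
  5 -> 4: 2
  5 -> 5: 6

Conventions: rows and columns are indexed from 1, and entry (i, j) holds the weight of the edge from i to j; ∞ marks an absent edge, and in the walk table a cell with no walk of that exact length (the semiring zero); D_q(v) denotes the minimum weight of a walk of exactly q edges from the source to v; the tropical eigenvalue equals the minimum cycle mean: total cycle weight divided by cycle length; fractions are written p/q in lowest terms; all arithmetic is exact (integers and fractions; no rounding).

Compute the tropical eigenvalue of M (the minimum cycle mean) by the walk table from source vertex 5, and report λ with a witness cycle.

q=0: [∞, ∞, ∞, ∞, 0]
q=1: [3, 16, ∞, 2, 6]
q=2: [9, 19, 10, 8, 9]
q=3: [12, 7, 16, 11, 12]
q=4: [15, 13, 13, 14, 0]
q=5: [3, 10, 19, 2, 6]
Optimal cycle mean attained by: cycle 1->3->2->5->1, total 7 + (-3) + (-7) + 3, length 4.
Answer: λ = 0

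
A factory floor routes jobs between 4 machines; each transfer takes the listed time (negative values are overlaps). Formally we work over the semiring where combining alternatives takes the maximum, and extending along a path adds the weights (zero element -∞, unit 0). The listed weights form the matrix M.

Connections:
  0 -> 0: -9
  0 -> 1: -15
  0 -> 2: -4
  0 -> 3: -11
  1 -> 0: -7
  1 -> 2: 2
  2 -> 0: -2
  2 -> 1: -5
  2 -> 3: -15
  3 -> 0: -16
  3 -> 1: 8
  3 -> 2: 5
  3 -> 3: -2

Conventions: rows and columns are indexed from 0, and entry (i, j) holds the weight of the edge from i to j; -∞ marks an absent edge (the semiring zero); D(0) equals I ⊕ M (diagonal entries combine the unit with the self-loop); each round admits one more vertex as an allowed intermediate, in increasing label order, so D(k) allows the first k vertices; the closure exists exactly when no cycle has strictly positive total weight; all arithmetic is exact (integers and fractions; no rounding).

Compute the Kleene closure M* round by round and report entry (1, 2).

D(0):
  [0, -15, -4, -11]
  [-7, 0, 2, -∞]
  [-2, -5, 0, -15]
  [-16, 8, 5, 0]
D(1):
  [0, -15, -4, -11]
  [-7, 0, 2, -18]
  [-2, -5, 0, -13]
  [-16, 8, 5, 0]
D(2):
  [0, -15, -4, -11]
  [-7, 0, 2, -18]
  [-2, -5, 0, -13]
  [1, 8, 10, 0]
D(3):
  [0, -9, -4, -11]
  [0, 0, 2, -11]
  [-2, -5, 0, -13]
  [8, 8, 10, 0]
D(4):
  [0, -3, -1, -11]
  [0, 0, 2, -11]
  [-2, -5, 0, -13]
  [8, 8, 10, 0]
Answer: M*[1][2] = 2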